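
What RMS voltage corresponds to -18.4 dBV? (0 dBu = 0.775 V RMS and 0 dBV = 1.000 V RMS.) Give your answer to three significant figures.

V = 1.000 V × 10^(-18.4/20).
= 1.000 × 0.1202 = 0.120 V.

0.120 V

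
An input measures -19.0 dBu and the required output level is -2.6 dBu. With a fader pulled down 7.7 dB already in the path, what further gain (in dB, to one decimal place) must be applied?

The required make-up gain is the shortfall in the dB sum.
G = -2.6 − (-19.0) + 7.7 = 24.1 dB.

24.1 dB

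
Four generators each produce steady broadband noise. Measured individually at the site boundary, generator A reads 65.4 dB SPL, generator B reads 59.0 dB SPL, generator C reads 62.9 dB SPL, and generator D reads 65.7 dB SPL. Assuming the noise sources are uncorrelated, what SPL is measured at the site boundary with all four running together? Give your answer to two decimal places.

69.97 dB SPL

Uncorrelated sources add in intensity (power), not in dB.
L_total = 10·log₁₀(10^(65.4/10) + 10^(59.0/10) + 10^(62.9/10) + 10^(65.7/10)) = 10·log₁₀(9927000) = 69.97 dB SPL.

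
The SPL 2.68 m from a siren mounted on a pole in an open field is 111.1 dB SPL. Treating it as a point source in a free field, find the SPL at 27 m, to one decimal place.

91.0 dB SPL

Free-field point source: level drops by 20·log₁₀ of the distance ratio.
ΔL = −20·log₁₀(27/2.68) = -20.06 dB, so L₂ = 111.1 + (-20.06) = 91.0 dB SPL.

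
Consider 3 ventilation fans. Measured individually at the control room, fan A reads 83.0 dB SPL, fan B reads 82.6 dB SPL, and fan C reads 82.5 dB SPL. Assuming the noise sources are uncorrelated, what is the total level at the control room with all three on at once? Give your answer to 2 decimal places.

87.48 dB SPL

Incoherent sources sum as intensities:
L_total = 10·log₁₀(10^(83.0/10) + 10^(82.6/10) + 10^(82.5/10)) = 10·log₁₀(559300000) = 87.48 dB SPL.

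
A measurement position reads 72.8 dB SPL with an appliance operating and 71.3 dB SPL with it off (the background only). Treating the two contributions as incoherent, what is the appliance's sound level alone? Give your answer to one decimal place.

67.5 dB SPL

Remove the background by subtracting linear intensities:
L_src = 10·log₁₀(10^(72.8/10) − 10^(71.3/10)) = 10·log₁₀(5565000) = 67.5 dB SPL.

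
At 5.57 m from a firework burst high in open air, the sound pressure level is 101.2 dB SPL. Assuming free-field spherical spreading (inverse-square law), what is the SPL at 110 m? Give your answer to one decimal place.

75.3 dB SPL

For a point source in a free field, ΔL = −20·log₁₀(d₂/d₁).
ΔL = −20·log₁₀(110/5.57) = -25.91 dB, so L₂ = 101.2 + (-25.91) = 75.3 dB SPL.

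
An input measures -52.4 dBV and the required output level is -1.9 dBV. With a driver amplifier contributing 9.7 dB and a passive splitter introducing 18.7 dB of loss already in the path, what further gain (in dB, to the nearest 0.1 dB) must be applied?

59.5 dB

The required make-up gain is the shortfall in the dB sum.
G = -1.9 − (-52.4) − 9.7 + 18.7 = 59.5 dB.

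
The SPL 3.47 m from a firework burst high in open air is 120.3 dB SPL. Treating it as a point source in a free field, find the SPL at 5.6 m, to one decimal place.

For a point source in a free field, ΔL = −20·log₁₀(d₂/d₁).
ΔL = −20·log₁₀(5.6/3.47) = -4.16 dB, so L₂ = 120.3 + (-4.16) = 116.1 dB SPL.

116.1 dB SPL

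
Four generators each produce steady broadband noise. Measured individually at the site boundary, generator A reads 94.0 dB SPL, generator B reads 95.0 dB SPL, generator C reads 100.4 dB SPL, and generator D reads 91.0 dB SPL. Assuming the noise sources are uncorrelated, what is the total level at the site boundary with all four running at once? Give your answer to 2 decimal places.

Uncorrelated sources add in intensity (power), not in dB.
L_total = 10·log₁₀(10^(94.0/10) + 10^(95.0/10) + 10^(100.4/10) + 10^(91.0/10)) = 10·log₁₀(17898000000) = 102.53 dB SPL.

102.53 dB SPL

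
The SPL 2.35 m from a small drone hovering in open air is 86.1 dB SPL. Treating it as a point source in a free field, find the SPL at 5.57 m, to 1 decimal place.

For a point source in a free field, ΔL = −20·log₁₀(d₂/d₁).
ΔL = −20·log₁₀(5.57/2.35) = -7.50 dB, so L₂ = 86.1 + (-7.50) = 78.6 dB SPL.

78.6 dB SPL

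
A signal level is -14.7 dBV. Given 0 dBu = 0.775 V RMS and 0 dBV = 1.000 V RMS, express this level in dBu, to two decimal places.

The offset between the scales is 20·log₁₀(0.775/1.000) = −2.214 dB.
So dBu = -14.7 + 2.214 = -12.49 dBu.

-12.49 dBu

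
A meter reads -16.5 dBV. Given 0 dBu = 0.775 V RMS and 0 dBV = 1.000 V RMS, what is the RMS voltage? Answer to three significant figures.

0.150 V

V = 1.000 V × 10^(-16.5/20).
= 1.000 × 0.1496 = 0.150 V.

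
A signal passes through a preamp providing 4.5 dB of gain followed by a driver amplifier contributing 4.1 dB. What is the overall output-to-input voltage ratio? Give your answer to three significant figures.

2.69

Net gain = 4.5 + 4.1 = 8.6 dB.
Voltage ratio = 10^(8.6/20) = 2.69.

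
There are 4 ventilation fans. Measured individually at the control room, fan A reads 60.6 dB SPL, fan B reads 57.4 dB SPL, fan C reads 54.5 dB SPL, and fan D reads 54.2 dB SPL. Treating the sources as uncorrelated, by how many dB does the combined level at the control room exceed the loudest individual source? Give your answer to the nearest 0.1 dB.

2.9 dB

Add the sources as powers (linear), then convert back to dB:
L_total = 10·log₁₀(10^(60.6/10) + 10^(57.4/10) + 10^(54.5/10) + 10^(54.2/10)) = 63.51 dB SPL.
Excess over the loudest (60.6 dB): 63.51 − 60.6 = 2.9 dB.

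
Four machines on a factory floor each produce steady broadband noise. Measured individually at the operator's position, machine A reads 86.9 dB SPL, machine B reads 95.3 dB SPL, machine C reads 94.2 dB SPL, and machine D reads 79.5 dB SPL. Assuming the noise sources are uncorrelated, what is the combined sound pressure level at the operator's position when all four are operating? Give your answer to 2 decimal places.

98.19 dB SPL

Incoherent sources sum as intensities:
L_total = 10·log₁₀(10^(86.9/10) + 10^(95.3/10) + 10^(94.2/10) + 10^(79.5/10)) = 10·log₁₀(6598000000) = 98.19 dB SPL.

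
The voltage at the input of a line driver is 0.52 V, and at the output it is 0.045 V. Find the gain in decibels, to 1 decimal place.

Voltage is an amplitude quantity, so gain = 20·log₁₀(V_out/V_in).
20·log₁₀(0.045/0.52) = 20·log₁₀(0.08654) = -21.3 dB.

-21.3 dB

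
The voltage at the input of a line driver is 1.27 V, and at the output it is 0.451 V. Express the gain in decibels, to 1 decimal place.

-9.0 dB

Voltage is an amplitude quantity, so gain = 20·log₁₀(V_out/V_in).
20·log₁₀(0.451/1.27) = 20·log₁₀(0.3551) = -9.0 dB.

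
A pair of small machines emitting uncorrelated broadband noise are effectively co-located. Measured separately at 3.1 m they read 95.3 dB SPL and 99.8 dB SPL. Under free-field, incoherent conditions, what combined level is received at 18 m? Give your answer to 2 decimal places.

85.84 dB SPL

Combined at 3.1 m: 10·log₁₀(10^(95.3/10)+10^(99.8/10)) = 101.119 dB SPL.
Then apply −20·log₁₀(18/3.1) = -15.278 dB → 85.84 dB SPL.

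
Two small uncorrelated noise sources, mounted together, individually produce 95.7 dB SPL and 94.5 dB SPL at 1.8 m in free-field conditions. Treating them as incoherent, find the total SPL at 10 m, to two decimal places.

83.26 dB SPL

Combined at 1.8 m: 10·log₁₀(10^(95.7/10)+10^(94.5/10)) = 98.152 dB SPL.
Then apply −20·log₁₀(10/1.8) = -14.895 dB → 83.26 dB SPL.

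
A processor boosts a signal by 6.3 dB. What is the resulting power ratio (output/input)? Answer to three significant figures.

Power ratio = 10^(dB/10).
10^(6.3/10) = 10^(0.6300) = 4.27.

4.27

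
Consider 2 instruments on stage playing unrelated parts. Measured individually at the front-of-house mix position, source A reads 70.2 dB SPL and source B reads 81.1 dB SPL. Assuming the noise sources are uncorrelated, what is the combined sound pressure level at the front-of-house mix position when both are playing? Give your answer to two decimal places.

81.44 dB SPL

Incoherent sources sum as intensities:
L_total = 10·log₁₀(10^(70.2/10) + 10^(81.1/10)) = 10·log₁₀(139300000) = 81.44 dB SPL.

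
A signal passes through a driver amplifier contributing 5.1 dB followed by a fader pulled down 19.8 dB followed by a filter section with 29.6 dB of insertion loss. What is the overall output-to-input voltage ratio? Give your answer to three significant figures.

0.00610

Net gain = 5.1 + (−19.8) + (−29.6) = -44.3 dB.
Voltage ratio = 10^(-44.3/20) = 0.00610.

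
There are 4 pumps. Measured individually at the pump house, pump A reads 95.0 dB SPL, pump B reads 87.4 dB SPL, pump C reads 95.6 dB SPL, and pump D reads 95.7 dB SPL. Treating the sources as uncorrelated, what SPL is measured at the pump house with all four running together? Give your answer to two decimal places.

100.44 dB SPL

Add the sources as powers (linear), then convert back to dB:
L_total = 10·log₁₀(10^(95.0/10) + 10^(87.4/10) + 10^(95.6/10) + 10^(95.7/10)) = 10·log₁₀(11058000000) = 100.44 dB SPL.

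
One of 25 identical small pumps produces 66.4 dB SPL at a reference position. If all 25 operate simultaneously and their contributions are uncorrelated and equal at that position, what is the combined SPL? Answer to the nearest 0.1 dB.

80.4 dB SPL

25 equal incoherent sources raise the level by 10·log₁₀(25) = 13.98 dB.
L_total = 66.4 + 13.98 = 80.4 dB SPL.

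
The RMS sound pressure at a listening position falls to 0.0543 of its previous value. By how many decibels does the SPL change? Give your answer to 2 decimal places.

-25.30 dB

SPL change from a pressure ratio uses the 20·log₁₀ form:
20·log₁₀(0.0543) = -25.30 dB.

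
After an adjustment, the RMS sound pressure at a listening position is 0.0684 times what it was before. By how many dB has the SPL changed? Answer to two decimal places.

SPL change from a pressure ratio uses the 20·log₁₀ form:
20·log₁₀(0.0684) = -23.30 dB.

-23.30 dB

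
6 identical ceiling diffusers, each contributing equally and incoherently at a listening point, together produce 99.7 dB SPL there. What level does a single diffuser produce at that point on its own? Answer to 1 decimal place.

6 equal incoherent sources add 10·log₁₀(6) = 7.78 dB over one source.
L_one = 99.7 − 7.78 = 91.9 dB SPL.

91.9 dB SPL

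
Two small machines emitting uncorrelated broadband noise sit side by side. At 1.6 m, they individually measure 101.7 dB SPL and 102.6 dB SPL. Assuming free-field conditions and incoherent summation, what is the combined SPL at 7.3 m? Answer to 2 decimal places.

Combined at 1.6 m: 10·log₁₀(10^(101.7/10)+10^(102.6/10)) = 105.184 dB SPL.
Then apply −20·log₁₀(7.3/1.6) = -13.184 dB → 92.00 dB SPL.

92.00 dB SPL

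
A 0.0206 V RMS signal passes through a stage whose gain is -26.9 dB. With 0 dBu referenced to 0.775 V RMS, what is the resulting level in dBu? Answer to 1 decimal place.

-58.4 dBu

Input level: 20·log₁₀(0.0206/0.775) = -31.51 dBu.
Output: -31.51 − 26.9 = -58.4 dBu.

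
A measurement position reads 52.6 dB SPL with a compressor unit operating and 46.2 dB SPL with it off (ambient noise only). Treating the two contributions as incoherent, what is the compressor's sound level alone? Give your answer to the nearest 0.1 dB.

51.5 dB SPL

Subtract intensities: L_src = 10·log₁₀(10^(L_total/10) − 10^(L_bg/10)).
L_src = 10·log₁₀(10^(52.6/10) − 10^(46.2/10)) = 10·log₁₀(140300) = 51.5 dB SPL.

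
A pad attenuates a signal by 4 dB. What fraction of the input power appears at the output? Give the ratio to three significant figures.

Power ratio = 10^(dB/10).
10^(-4/10) = 10^(-0.4000) = 0.398.

0.398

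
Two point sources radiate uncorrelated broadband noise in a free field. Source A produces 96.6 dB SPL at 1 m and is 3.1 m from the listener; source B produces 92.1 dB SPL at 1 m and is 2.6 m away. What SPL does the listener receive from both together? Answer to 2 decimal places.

At the listener: L_A = 96.6 − 20·log₁₀(3.1) = 86.773 dB; L_B = 92.1 − 20·log₁₀(2.6) = 83.801 dB.
Combined: 10·log₁₀(10^(86.773/10)+10^(83.801/10)) = 88.55 dB SPL.

88.55 dB SPL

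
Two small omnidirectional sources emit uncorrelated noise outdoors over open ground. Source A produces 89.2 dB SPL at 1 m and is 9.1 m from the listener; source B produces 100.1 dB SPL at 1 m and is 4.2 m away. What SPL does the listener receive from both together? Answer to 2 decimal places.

87.71 dB SPL

At the listener: L_A = 89.2 − 20·log₁₀(9.1) = 70.019 dB; L_B = 100.1 − 20·log₁₀(4.2) = 87.635 dB.
Combined: 10·log₁₀(10^(70.019/10)+10^(87.635/10)) = 87.71 dB SPL.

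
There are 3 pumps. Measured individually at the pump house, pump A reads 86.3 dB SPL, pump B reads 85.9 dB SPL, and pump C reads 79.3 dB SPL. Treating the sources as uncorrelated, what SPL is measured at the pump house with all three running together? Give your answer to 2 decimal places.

Uncorrelated sources add in intensity (power), not in dB.
L_total = 10·log₁₀(10^(86.3/10) + 10^(85.9/10) + 10^(79.3/10)) = 10·log₁₀(900700000) = 89.55 dB SPL.

89.55 dB SPL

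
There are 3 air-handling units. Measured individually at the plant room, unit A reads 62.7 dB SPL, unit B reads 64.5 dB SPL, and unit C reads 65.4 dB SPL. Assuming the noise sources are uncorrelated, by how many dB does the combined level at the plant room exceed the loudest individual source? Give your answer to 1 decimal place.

3.7 dB

Add the sources as powers (linear), then convert back to dB:
L_total = 10·log₁₀(10^(62.7/10) + 10^(64.5/10) + 10^(65.4/10)) = 69.11 dB SPL.
Excess over the loudest (65.4 dB): 69.11 − 65.4 = 3.7 dB.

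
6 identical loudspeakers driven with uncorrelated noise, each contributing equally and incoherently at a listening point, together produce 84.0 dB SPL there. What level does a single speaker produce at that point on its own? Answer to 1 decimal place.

76.2 dB SPL

6 equal incoherent sources add 10·log₁₀(6) = 7.78 dB over one source.
L_one = 84.0 − 7.78 = 76.2 dB SPL.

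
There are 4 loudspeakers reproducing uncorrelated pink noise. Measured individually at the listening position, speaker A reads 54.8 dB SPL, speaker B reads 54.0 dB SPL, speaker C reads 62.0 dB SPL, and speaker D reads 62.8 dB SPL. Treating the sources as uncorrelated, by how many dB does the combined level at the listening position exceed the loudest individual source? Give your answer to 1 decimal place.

Uncorrelated sources add in intensity (power), not in dB.
L_total = 10·log₁₀(10^(54.8/10) + 10^(54.0/10) + 10^(62.0/10) + 10^(62.8/10)) = 66.07 dB SPL.
Excess over the loudest (62.8 dB): 66.07 − 62.8 = 3.3 dB.

3.3 dB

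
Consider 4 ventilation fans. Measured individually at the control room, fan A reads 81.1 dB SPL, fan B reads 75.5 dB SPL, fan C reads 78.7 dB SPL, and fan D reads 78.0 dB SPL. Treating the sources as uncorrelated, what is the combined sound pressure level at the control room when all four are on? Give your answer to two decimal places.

Uncorrelated sources add in intensity (power), not in dB.
L_total = 10·log₁₀(10^(81.1/10) + 10^(75.5/10) + 10^(78.7/10) + 10^(78.0/10)) = 10·log₁₀(301500000) = 84.79 dB SPL.

84.79 dB SPL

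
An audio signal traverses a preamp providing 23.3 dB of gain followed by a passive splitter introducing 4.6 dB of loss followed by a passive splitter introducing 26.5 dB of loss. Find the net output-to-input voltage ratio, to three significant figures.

0.407

Net gain = 23.3 + (−4.6) + (−26.5) = -7.8 dB.
Voltage ratio = 10^(-7.8/20) = 0.407.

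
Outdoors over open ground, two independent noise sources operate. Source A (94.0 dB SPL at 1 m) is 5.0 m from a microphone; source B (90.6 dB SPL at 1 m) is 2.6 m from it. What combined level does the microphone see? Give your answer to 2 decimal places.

84.32 dB SPL

At the listener: L_A = 94.0 − 20·log₁₀(5.0) = 80.021 dB; L_B = 90.6 − 20·log₁₀(2.6) = 82.301 dB.
Combined: 10·log₁₀(10^(80.021/10)+10^(82.301/10)) = 84.32 dB SPL.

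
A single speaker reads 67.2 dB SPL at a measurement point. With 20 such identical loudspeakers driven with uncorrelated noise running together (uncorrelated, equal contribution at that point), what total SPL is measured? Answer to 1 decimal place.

80.2 dB SPL

20 equal incoherent sources raise the level by 10·log₁₀(20) = 13.01 dB.
L_total = 67.2 + 13.01 = 80.2 dB SPL.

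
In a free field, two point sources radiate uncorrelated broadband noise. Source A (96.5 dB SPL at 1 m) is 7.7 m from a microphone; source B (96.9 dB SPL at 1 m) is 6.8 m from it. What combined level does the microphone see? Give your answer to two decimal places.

At the listener: L_A = 96.5 − 20·log₁₀(7.7) = 78.770 dB; L_B = 96.9 − 20·log₁₀(6.8) = 80.250 dB.
Combined: 10·log₁₀(10^(78.770/10)+10^(80.250/10)) = 82.58 dB SPL.

82.58 dB SPL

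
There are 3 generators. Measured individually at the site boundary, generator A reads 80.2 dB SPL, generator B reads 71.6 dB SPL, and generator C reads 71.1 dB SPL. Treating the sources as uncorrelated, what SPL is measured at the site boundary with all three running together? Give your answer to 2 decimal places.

81.21 dB SPL

Add the sources as powers (linear), then convert back to dB:
L_total = 10·log₁₀(10^(80.2/10) + 10^(71.6/10) + 10^(71.1/10)) = 10·log₁₀(132000000) = 81.21 dB SPL.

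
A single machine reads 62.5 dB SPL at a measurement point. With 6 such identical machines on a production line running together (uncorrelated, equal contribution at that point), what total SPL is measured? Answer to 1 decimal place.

70.3 dB SPL

6 equal incoherent sources raise the level by 10·log₁₀(6) = 7.78 dB.
L_total = 62.5 + 7.78 = 70.3 dB SPL.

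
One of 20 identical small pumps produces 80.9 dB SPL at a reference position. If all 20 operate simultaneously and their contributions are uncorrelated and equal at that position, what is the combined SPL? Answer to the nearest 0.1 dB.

93.9 dB SPL

20 equal incoherent sources raise the level by 10·log₁₀(20) = 13.01 dB.
L_total = 80.9 + 13.01 = 93.9 dB SPL.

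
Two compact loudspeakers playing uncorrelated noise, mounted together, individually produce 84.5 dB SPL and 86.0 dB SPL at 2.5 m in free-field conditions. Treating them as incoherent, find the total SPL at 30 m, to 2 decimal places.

66.74 dB SPL

Combined at 2.5 m: 10·log₁₀(10^(84.5/10)+10^(86.0/10)) = 88.325 dB SPL.
Then apply −20·log₁₀(30/2.5) = -21.584 dB → 66.74 dB SPL.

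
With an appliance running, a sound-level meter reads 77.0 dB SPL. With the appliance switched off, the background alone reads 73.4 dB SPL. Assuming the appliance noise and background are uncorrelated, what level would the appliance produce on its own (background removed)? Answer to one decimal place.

Background correction is a power subtraction:
L_src = 10·log₁₀(10^(77.0/10) − 10^(73.4/10)) = 10·log₁₀(28240000) = 74.5 dB SPL.

74.5 dB SPL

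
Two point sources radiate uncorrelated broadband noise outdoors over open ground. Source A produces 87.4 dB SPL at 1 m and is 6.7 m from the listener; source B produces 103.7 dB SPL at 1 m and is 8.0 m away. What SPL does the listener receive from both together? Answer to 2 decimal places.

85.78 dB SPL

At the listener: L_A = 87.4 − 20·log₁₀(6.7) = 70.879 dB; L_B = 103.7 − 20·log₁₀(8.0) = 85.638 dB.
Combined: 10·log₁₀(10^(70.879/10)+10^(85.638/10)) = 85.78 dB SPL.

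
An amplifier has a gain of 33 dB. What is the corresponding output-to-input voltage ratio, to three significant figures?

Voltage ratio = 10^(dB/20).
10^(33/20) = 10^(1.650) = 44.7.

44.7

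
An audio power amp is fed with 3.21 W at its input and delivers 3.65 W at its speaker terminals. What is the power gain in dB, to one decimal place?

For a power ratio, dB = 10·log₁₀(P₂/P₁).
10·log₁₀(3.65/3.21) = 10·log₁₀(1.137) = 0.6 dB.

0.6 dB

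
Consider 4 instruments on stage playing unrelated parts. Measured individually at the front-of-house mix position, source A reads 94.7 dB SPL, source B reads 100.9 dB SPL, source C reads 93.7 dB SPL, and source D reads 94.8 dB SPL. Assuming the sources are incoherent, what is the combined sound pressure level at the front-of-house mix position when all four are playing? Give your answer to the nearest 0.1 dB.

Add the sources as powers (linear), then convert back to dB:
L_total = 10·log₁₀(10^(94.7/10) + 10^(100.9/10) + 10^(93.7/10) + 10^(94.8/10)) = 10·log₁₀(20618000000) = 103.1 dB SPL.

103.1 dB SPL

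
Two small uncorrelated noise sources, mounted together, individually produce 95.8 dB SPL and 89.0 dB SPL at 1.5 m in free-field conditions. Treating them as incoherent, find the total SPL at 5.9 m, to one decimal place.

Combined at 1.5 m: 10·log₁₀(10^(95.8/10)+10^(89.0/10)) = 96.62 dB SPL.
Then apply −20·log₁₀(5.9/1.5) = -11.90 dB → 84.7 dB SPL.

84.7 dB SPL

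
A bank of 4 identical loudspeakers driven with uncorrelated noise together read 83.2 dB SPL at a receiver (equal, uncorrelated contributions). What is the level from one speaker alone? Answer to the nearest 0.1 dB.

4 equal incoherent sources add 10·log₁₀(4) = 6.02 dB over one source.
L_one = 83.2 − 6.02 = 77.2 dB SPL.

77.2 dB SPL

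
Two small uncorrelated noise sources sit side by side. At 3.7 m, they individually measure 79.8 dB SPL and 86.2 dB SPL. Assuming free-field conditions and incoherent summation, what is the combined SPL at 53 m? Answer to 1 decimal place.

Combined at 3.7 m: 10·log₁₀(10^(79.8/10)+10^(86.2/10)) = 87.10 dB SPL.
Then apply −20·log₁₀(53/3.7) = -23.12 dB → 64.0 dB SPL.

64.0 dB SPL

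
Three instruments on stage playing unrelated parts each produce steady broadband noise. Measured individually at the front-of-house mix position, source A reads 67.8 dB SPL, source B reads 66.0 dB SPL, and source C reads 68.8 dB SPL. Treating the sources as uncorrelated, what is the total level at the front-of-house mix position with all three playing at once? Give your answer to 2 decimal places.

Uncorrelated sources add in intensity (power), not in dB.
L_total = 10·log₁₀(10^(67.8/10) + 10^(66.0/10) + 10^(68.8/10)) = 10·log₁₀(17590000) = 72.45 dB SPL.

72.45 dB SPL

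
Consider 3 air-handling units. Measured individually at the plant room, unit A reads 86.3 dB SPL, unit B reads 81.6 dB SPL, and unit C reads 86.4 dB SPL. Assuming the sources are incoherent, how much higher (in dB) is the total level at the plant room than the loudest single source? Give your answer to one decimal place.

Add the sources as powers (linear), then convert back to dB:
L_total = 10·log₁₀(10^(86.3/10) + 10^(81.6/10) + 10^(86.4/10)) = 90.03 dB SPL.
Excess over the loudest (86.4 dB): 90.03 − 86.4 = 3.6 dB.

3.6 dB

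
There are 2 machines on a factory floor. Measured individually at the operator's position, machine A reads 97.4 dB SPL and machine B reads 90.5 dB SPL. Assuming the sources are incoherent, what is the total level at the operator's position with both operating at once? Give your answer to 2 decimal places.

98.21 dB SPL

Add the sources as powers (linear), then convert back to dB:
L_total = 10·log₁₀(10^(97.4/10) + 10^(90.5/10)) = 10·log₁₀(6617000000) = 98.21 dB SPL.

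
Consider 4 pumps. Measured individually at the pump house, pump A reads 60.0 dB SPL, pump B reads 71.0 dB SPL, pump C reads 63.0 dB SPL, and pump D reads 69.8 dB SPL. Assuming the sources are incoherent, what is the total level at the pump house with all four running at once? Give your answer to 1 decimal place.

Incoherent sources sum as intensities:
L_total = 10·log₁₀(10^(60.0/10) + 10^(71.0/10) + 10^(63.0/10) + 10^(69.8/10)) = 10·log₁₀(25130000) = 74.0 dB SPL.

74.0 dB SPL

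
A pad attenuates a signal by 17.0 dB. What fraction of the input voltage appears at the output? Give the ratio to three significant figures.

0.141

Voltage ratio = 10^(dB/20).
10^(-17.0/20) = 10^(-0.8500) = 0.141.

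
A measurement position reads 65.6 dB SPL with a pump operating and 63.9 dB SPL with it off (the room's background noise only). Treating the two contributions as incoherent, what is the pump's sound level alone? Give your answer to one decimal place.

Subtract intensities: L_src = 10·log₁₀(10^(L_total/10) − 10^(L_bg/10)).
L_src = 10·log₁₀(10^(65.6/10) − 10^(63.9/10)) = 10·log₁₀(1176000) = 60.7 dB SPL.

60.7 dB SPL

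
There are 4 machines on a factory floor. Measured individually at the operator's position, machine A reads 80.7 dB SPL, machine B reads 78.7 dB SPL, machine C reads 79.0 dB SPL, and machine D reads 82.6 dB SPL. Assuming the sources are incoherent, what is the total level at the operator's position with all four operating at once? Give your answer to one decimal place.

86.6 dB SPL

Add the sources as powers (linear), then convert back to dB:
L_total = 10·log₁₀(10^(80.7/10) + 10^(78.7/10) + 10^(79.0/10) + 10^(82.6/10)) = 10·log₁₀(453000000) = 86.6 dB SPL.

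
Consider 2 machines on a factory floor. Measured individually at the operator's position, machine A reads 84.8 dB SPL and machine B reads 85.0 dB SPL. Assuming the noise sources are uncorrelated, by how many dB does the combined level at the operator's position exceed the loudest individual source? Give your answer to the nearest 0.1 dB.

2.9 dB

Incoherent sources sum as intensities:
L_total = 10·log₁₀(10^(84.8/10) + 10^(85.0/10)) = 87.91 dB SPL.
Excess over the loudest (85.0 dB): 87.91 − 85.0 = 2.9 dB.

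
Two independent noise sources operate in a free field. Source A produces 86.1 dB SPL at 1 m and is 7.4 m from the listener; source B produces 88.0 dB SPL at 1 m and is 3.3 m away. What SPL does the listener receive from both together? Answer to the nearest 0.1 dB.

At the listener: L_A = 86.1 − 20·log₁₀(7.4) = 68.72 dB; L_B = 88.0 − 20·log₁₀(3.3) = 77.63 dB.
Combined: 10·log₁₀(10^(68.72/10)+10^(77.63/10)) = 78.2 dB SPL.

78.2 dB SPL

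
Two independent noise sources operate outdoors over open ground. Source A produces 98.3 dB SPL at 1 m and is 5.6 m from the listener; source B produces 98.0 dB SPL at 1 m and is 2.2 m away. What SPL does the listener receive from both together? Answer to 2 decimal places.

91.82 dB SPL

At the listener: L_A = 98.3 − 20·log₁₀(5.6) = 83.336 dB; L_B = 98.0 − 20·log₁₀(2.2) = 91.152 dB.
Combined: 10·log₁₀(10^(83.336/10)+10^(91.152/10)) = 91.82 dB SPL.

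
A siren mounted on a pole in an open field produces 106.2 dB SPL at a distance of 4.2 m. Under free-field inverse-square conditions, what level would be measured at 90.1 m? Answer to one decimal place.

Free-field point source: level drops by 20·log₁₀ of the distance ratio.
ΔL = −20·log₁₀(90.1/4.2) = -26.63 dB, so L₂ = 106.2 + (-26.63) = 79.6 dB SPL.

79.6 dB SPL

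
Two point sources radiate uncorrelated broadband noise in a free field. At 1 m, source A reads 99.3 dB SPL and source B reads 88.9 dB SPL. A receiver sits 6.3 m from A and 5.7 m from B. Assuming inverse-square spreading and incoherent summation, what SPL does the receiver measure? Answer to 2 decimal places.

83.77 dB SPL

At the listener: L_A = 99.3 − 20·log₁₀(6.3) = 83.313 dB; L_B = 88.9 − 20·log₁₀(5.7) = 73.783 dB.
Combined: 10·log₁₀(10^(83.313/10)+10^(73.783/10)) = 83.77 dB SPL.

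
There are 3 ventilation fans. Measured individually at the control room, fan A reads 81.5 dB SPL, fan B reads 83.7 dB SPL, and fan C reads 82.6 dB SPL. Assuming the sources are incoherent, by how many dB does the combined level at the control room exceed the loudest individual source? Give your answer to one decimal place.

Incoherent sources sum as intensities:
L_total = 10·log₁₀(10^(81.5/10) + 10^(83.7/10) + 10^(82.6/10)) = 87.46 dB SPL.
Excess over the loudest (83.7 dB): 87.46 − 83.7 = 3.8 dB.

3.8 dB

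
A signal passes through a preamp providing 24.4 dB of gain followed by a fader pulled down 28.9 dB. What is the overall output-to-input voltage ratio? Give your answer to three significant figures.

Net gain = 24.4 + (−28.9) = -4.5 dB.
Voltage ratio = 10^(-4.5/20) = 0.596.

0.596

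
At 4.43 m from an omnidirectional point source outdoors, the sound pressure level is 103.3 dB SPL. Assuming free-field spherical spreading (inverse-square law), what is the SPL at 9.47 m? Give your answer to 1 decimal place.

96.7 dB SPL

Inverse-square spreading gives ΔL = −20·log₁₀(d₂/d₁).
ΔL = −20·log₁₀(9.47/4.43) = -6.60 dB, so L₂ = 103.3 + (-6.60) = 96.7 dB SPL.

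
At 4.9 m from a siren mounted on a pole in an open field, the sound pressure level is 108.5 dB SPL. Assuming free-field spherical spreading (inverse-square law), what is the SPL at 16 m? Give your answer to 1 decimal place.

For a point source in a free field, ΔL = −20·log₁₀(d₂/d₁).
ΔL = −20·log₁₀(16/4.9) = -10.28 dB, so L₂ = 108.5 + (-10.28) = 98.2 dB SPL.

98.2 dB SPL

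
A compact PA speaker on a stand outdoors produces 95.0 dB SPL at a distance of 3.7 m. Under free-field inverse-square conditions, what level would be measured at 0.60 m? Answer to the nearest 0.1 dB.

110.8 dB SPL

Inverse-square spreading gives ΔL = −20·log₁₀(d₂/d₁).
ΔL = −20·log₁₀(0.60/3.7) = 15.80 dB, so L₂ = 95.0 + (15.80) = 110.8 dB SPL.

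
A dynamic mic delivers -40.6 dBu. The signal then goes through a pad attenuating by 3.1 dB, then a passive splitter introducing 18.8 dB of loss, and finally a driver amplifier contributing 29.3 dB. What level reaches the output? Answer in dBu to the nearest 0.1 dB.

Gain stages sum in dB:
-40.6 − 3.1 − 18.8 + 29.3 = -33.2 dBu.

-33.2 dBu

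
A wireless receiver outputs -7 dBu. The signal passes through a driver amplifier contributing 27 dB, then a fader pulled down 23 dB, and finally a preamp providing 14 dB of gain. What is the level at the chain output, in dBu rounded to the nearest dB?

+11 dBu

Cascaded gains and losses add directly in dB.
-7 + 27 − 23 + 14 = +11 dBu.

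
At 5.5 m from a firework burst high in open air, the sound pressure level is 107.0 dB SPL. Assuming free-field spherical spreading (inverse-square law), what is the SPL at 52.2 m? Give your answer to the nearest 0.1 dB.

87.5 dB SPL

Free-field point source: level drops by 20·log₁₀ of the distance ratio.
ΔL = −20·log₁₀(52.2/5.5) = -19.55 dB, so L₂ = 107.0 + (-19.55) = 87.5 dB SPL.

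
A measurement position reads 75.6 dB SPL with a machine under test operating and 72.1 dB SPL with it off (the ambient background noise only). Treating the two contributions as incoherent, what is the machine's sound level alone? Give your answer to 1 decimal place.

73.0 dB SPL

Remove the background by subtracting linear intensities:
L_src = 10·log₁₀(10^(75.6/10) − 10^(72.1/10)) = 10·log₁₀(20090000) = 73.0 dB SPL.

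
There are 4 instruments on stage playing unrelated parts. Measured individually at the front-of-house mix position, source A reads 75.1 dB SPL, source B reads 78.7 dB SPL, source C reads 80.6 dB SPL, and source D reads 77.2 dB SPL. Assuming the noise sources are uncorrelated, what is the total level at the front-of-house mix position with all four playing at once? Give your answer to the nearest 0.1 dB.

Uncorrelated sources add in intensity (power), not in dB.
L_total = 10·log₁₀(10^(75.1/10) + 10^(78.7/10) + 10^(80.6/10) + 10^(77.2/10)) = 10·log₁₀(273800000) = 84.4 dB SPL.

84.4 dB SPL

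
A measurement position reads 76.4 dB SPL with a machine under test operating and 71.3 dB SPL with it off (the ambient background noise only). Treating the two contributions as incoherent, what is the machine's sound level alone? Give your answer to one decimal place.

74.8 dB SPL

Subtract intensities: L_src = 10·log₁₀(10^(L_total/10) − 10^(L_bg/10)).
L_src = 10·log₁₀(10^(76.4/10) − 10^(71.3/10)) = 10·log₁₀(30160000) = 74.8 dB SPL.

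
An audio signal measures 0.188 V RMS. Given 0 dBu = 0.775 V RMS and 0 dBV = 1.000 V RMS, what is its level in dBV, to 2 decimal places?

dBV = 20·log₁₀(V / 1.000 V).
20·log₁₀(0.188/1.000) = -14.52 dBV.

-14.52 dBV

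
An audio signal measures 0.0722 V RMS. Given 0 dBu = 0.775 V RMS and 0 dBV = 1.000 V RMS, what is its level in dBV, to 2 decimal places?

dBV = 20·log₁₀(V / 1.000 V).
20·log₁₀(0.0722/1.000) = -22.83 dBV.

-22.83 dBV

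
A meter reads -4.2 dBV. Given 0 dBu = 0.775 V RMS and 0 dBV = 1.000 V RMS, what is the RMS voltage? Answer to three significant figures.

0.617 V

V = 1.000 V × 10^(-4.2/20).
= 1.000 × 0.6166 = 0.617 V.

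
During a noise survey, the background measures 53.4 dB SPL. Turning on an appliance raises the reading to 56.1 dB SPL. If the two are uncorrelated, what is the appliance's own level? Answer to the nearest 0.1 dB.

52.8 dB SPL

Background correction is a power subtraction:
L_src = 10·log₁₀(10^(56.1/10) − 10^(53.4/10)) = 10·log₁₀(188600) = 52.8 dB SPL.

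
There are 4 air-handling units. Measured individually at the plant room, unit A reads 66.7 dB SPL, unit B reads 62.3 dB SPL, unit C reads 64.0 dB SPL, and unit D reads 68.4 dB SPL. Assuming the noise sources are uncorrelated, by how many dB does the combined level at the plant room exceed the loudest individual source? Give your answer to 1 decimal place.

Incoherent sources sum as intensities:
L_total = 10·log₁₀(10^(66.7/10) + 10^(62.3/10) + 10^(64.0/10) + 10^(68.4/10)) = 71.99 dB SPL.
Excess over the loudest (68.4 dB): 71.99 − 68.4 = 3.6 dB.

3.6 dB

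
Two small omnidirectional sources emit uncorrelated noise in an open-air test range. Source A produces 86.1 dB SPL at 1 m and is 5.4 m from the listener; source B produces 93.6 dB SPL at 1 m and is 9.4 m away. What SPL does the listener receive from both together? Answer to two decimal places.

76.01 dB SPL

At the listener: L_A = 86.1 − 20·log₁₀(5.4) = 71.452 dB; L_B = 93.6 − 20·log₁₀(9.4) = 74.137 dB.
Combined: 10·log₁₀(10^(71.452/10)+10^(74.137/10)) = 76.01 dB SPL.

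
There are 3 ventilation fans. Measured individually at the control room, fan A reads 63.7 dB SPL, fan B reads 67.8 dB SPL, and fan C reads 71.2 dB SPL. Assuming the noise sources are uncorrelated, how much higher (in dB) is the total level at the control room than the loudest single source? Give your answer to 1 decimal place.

2.1 dB

Uncorrelated sources add in intensity (power), not in dB.
L_total = 10·log₁₀(10^(63.7/10) + 10^(67.8/10) + 10^(71.2/10)) = 73.33 dB SPL.
Excess over the loudest (71.2 dB): 73.33 − 71.2 = 2.1 dB.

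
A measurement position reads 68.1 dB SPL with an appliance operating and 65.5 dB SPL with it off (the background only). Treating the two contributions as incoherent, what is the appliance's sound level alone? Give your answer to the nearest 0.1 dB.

Subtract intensities: L_src = 10·log₁₀(10^(L_total/10) − 10^(L_bg/10)).
L_src = 10·log₁₀(10^(68.1/10) − 10^(65.5/10)) = 10·log₁₀(2908000) = 64.6 dB SPL.

64.6 dB SPL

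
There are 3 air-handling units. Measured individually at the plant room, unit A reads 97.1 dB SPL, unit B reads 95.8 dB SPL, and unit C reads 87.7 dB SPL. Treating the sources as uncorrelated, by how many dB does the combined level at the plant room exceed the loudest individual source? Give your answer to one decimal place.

Uncorrelated sources add in intensity (power), not in dB.
L_total = 10·log₁₀(10^(97.1/10) + 10^(95.8/10) + 10^(87.7/10)) = 99.79 dB SPL.
Excess over the loudest (97.1 dB): 99.79 − 97.1 = 2.7 dB.

2.7 dB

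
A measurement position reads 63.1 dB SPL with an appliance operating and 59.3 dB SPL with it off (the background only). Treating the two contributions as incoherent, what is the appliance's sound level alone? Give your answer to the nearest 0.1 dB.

Subtract intensities: L_src = 10·log₁₀(10^(L_total/10) − 10^(L_bg/10)).
L_src = 10·log₁₀(10^(63.1/10) − 10^(59.3/10)) = 10·log₁₀(1191000) = 60.8 dB SPL.

60.8 dB SPL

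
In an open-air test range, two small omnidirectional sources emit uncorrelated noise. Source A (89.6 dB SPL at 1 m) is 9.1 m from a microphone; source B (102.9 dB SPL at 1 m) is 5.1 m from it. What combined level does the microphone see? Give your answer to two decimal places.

At the listener: L_A = 89.6 − 20·log₁₀(9.1) = 70.419 dB; L_B = 102.9 − 20·log₁₀(5.1) = 88.749 dB.
Combined: 10·log₁₀(10^(70.419/10)+10^(88.749/10)) = 88.81 dB SPL.

88.81 dB SPL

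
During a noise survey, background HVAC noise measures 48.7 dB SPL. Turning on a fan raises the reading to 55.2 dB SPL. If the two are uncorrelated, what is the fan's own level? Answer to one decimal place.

Background correction is a power subtraction:
L_src = 10·log₁₀(10^(55.2/10) − 10^(48.7/10)) = 10·log₁₀(257000) = 54.1 dB SPL.

54.1 dB SPL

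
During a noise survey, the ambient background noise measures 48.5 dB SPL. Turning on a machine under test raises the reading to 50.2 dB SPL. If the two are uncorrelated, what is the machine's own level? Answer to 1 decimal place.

45.3 dB SPL

Background correction is a power subtraction:
L_src = 10·log₁₀(10^(50.2/10) − 10^(48.5/10)) = 10·log₁₀(33920) = 45.3 dB SPL.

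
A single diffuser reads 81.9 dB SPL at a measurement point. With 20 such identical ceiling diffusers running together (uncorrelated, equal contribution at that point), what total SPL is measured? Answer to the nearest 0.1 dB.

94.9 dB SPL

20 equal incoherent sources raise the level by 10·log₁₀(20) = 13.01 dB.
L_total = 81.9 + 13.01 = 94.9 dB SPL.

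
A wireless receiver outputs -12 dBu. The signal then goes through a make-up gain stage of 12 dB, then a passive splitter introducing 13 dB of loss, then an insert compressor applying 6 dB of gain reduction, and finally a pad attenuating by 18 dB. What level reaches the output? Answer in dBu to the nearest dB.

Cascaded gains and losses add directly in dB.
-12 + 12 − 13 − 6 − 18 = -37 dBu.

-37 dBu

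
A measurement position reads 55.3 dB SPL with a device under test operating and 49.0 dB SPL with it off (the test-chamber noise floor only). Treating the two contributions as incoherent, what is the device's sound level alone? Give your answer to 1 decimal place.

Subtract intensities: L_src = 10·log₁₀(10^(L_total/10) − 10^(L_bg/10)).
L_src = 10·log₁₀(10^(55.3/10) − 10^(49.0/10)) = 10·log₁₀(259400) = 54.1 dB SPL.

54.1 dB SPL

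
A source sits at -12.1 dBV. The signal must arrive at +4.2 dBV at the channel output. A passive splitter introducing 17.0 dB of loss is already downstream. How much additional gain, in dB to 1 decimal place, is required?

33.3 dB

The required make-up gain is the shortfall in the dB sum.
G = +4.2 − (-12.1) + 17.0 = 33.3 dB.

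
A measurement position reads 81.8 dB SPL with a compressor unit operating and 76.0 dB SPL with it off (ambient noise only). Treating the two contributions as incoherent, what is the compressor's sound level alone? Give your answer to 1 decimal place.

80.5 dB SPL

Remove the background by subtracting linear intensities:
L_src = 10·log₁₀(10^(81.8/10) − 10^(76.0/10)) = 10·log₁₀(111500000) = 80.5 dB SPL.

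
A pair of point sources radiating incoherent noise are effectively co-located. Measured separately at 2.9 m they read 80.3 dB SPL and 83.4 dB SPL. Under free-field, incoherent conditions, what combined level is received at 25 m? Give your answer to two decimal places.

66.42 dB SPL

Combined at 2.9 m: 10·log₁₀(10^(80.3/10)+10^(83.4/10)) = 85.131 dB SPL.
Then apply −20·log₁₀(25/2.9) = -18.711 dB → 66.42 dB SPL.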